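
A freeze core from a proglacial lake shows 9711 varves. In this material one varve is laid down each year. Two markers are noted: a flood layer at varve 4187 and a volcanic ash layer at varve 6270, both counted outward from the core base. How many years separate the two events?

2083 yr

Separation: 6270 − 4187 = 2083 varves.
At one varve per year, 2083 years elapsed between them.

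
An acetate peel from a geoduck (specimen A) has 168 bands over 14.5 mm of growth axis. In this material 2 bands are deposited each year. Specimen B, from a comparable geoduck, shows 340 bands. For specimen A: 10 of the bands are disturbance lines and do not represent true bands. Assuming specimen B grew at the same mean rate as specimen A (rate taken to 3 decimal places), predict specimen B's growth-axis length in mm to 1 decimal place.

Specimen A: adjusted count: 168 − 10 = 158 bands.
Specimen A: 158 bands at 2 per year is 158 / 2 = 79 years.
A: 14.5 mm over 79 years gives 14.5 / 79 ≈ 0.184 mm per year.
Specimen B: with 2 bands per year, 340 / 2 = 170 years. B's length ≈ 0.184 × 170 = 31.3 mm.

31.3 mm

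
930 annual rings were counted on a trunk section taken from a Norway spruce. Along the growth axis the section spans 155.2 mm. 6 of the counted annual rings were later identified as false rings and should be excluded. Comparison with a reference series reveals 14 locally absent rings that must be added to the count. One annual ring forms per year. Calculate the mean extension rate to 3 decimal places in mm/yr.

0.165 mm/yr

Adjusted count: 930 − 6 + 14 = 938 annual rings.
Extension rate ≈ 155.2 / 938 = 0.165 mm/yr.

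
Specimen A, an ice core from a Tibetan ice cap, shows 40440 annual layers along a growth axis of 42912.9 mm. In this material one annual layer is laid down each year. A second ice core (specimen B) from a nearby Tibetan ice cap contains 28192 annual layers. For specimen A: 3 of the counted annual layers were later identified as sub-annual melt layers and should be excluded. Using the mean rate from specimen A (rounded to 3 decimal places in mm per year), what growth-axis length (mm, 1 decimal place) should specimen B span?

29911.7 mm

Specimen A: true annual layer count = 40440 − 3 = 40437.
A: 42912.9 mm over 40437 years gives 42912.9 / 40437 ≈ 1.061 mm/year.
For B, 1.061 mm/year × 28192 years = 29911.7 mm.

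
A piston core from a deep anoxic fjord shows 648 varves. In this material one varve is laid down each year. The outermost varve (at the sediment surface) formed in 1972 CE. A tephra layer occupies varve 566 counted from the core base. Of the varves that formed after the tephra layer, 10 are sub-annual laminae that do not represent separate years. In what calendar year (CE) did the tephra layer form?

1900 CE

Between varve 566 and the sediment surface there are 648 − 566 = 82 varves.
Excluding 10 false varves: 82 − 10 = 72.
The varve at the sediment surface is 1972 CE, so the tephra layer dates to 1972 − 72 = 1900 CE.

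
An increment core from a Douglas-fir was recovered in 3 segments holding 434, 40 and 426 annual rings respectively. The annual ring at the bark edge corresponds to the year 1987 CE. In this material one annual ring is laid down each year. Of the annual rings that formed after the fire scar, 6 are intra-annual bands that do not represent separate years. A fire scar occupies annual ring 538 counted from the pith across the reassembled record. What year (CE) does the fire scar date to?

Total annual rings = 434 + 40 + 426 = 900.
900 − 538 = 362 annual rings lie beyond the fire scar toward the bark edge.
Excluding 6 false annual rings: 362 − 6 = 356.
1987 − 356 = 1631 CE.

1631 CE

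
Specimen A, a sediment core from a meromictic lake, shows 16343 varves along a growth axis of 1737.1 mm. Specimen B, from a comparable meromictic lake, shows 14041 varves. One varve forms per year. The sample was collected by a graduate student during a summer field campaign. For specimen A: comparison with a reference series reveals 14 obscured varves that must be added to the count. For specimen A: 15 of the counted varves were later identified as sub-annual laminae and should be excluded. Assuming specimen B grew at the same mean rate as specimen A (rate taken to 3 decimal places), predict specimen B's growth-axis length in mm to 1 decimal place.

Specimen A: adjusted count: 16343 − 15 + 14 = 16342 varves.
A: 1737.1 mm over 16342 years gives 1737.1 / 16342 ≈ 0.106 mm/yr.
For B, 0.106 mm/year × 14041 years = 1488.3 mm.

1488.3 mm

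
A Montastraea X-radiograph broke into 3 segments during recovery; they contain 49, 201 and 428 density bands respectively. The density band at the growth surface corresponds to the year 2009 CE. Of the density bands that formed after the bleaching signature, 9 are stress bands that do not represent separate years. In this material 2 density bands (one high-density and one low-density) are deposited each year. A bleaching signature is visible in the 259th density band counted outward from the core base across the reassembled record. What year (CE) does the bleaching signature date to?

1804 CE

Total density bands = 49 + 201 + 428 = 678.
The bleaching signature sits at density band 259 from the core base, so 678 − 259 = 419 density bands formed after it.
Removing the 9 false density bands leaves 419 − 9 = 410 true density bands beyond the bleaching signature.
Dividing by 2 density bands per year: 410 / 2 = 205 years.
2009 − 205 = 1804 CE.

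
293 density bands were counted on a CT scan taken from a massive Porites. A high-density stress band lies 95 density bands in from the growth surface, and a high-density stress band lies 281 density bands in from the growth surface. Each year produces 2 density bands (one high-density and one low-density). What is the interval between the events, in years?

93 years

The two markers are separated by 281 − 95 = 186 density bands.
With 2 density bands per year, 186 / 2 = 93 years.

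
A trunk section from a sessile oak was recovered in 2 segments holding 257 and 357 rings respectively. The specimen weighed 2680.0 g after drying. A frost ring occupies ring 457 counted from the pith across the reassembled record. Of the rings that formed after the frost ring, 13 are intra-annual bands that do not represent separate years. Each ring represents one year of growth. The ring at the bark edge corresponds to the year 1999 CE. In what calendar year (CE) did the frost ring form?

1855 CE

Total rings = 257 + 357 = 614.
Between ring 457 and the bark edge there are 614 − 457 = 157 rings.
Removing the 13 false rings leaves 157 − 13 = 144 true rings beyond the frost ring.
The ring at the bark edge is 1999 CE, so the frost ring dates to 1999 − 144 = 1855 CE.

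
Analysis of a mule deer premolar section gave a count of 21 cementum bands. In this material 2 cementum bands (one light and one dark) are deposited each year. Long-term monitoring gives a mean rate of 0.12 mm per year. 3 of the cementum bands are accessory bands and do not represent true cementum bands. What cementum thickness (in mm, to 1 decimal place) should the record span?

1.1 mm

Adjusted count: 21 − 3 = 18 cementum bands.
Dividing by 2 cementum bands per year: 18 / 2 = 9 years.
9 years at 0.12 mm/year gives 0.12 × 9 = 1.1 mm.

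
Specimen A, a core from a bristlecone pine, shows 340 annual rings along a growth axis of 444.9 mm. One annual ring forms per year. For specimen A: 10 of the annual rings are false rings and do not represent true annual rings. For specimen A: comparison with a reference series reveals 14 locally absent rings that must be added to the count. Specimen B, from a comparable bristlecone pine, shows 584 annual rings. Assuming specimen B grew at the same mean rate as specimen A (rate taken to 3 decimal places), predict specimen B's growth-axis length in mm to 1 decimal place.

755.1 mm

Specimen A: true annual ring count = 340 − 10 + 14 = 344.
A: Mean rate = 444.9 mm / 344 years ≈ 1.293 mm/yr.
Length of B = 1.293 × 584 = 755.1 mm.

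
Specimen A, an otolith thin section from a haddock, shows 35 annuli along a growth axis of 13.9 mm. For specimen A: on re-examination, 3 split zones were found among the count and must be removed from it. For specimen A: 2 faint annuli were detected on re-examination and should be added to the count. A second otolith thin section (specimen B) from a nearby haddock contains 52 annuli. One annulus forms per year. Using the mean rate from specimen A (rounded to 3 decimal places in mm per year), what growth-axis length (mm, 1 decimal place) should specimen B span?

Specimen A: after corrections the count is 35 − 3 + 2 = 34 annuli.
A: 13.9 mm over 34 years gives 13.9 / 34 ≈ 0.409 mm/year.
B's length ≈ 0.409 × 52 = 21.3 mm.

21.3 mm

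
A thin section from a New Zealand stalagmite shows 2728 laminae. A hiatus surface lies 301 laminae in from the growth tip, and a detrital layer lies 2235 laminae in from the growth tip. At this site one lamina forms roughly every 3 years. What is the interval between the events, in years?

5802 years

Separation: 2235 − 301 = 1934 laminae.
1934 laminae at 3 years each span 1934 × 3 = 5802 years.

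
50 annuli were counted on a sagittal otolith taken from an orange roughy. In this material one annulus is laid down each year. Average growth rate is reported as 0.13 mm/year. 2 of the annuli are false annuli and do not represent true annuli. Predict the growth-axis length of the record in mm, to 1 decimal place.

After corrections the count is 50 − 2 = 48 annuli.
Length ≈ 0.13 × 48 = 6.2 mm.

6.2 mm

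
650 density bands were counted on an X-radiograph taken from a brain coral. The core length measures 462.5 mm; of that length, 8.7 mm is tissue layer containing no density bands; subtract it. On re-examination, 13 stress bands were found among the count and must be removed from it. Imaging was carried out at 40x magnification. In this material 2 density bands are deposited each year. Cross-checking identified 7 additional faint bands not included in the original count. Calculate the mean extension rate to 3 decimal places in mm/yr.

Adjusted count: 650 − 13 + 7 = 644 density bands.
Dividing by 2 density bands per year: 644 / 2 = 322 years.
The growth record spans 462.5 − 8.7 = 453.8 mm.
Mean rate = 453.8 mm / 322 years ≈ 1.409 mm/yr.

1.409 mm/yr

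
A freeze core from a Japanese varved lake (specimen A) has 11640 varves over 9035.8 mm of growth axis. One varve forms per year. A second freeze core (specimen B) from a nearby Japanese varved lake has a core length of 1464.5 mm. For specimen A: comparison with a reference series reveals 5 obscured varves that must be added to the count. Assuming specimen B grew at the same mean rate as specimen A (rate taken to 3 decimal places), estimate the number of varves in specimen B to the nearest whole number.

Specimen A: true varve count = 11640 + 5 = 11645.
A: Mean rate = 9035.8 mm / 11645 years ≈ 0.776 mm/year.
For B, 1464.5 / 0.776 = 1887.24 years ≈ 1887 varves.

1887 varves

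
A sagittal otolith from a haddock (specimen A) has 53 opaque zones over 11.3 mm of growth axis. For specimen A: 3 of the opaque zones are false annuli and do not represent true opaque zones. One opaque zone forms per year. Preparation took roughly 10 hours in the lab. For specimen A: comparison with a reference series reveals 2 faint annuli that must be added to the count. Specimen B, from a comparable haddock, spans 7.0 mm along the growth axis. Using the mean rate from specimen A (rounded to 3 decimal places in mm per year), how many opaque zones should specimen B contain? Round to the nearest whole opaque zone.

32 opaque zones

Specimen A: correcting the raw count gives 53 − 3 + 2 = 52 true opaque zones.
A: Extension rate ≈ 11.3 / 52 = 0.217 mm/yr.
For B, 7.0 / 0.217 = 32.26 years ≈ 32 opaque zones.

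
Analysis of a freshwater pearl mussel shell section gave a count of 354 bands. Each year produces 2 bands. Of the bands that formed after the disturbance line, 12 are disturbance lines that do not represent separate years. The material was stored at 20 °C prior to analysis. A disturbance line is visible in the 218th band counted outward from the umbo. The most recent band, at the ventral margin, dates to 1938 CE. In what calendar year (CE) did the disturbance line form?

1876 CE

Between band 218 and the ventral margin there are 354 − 218 = 136 bands.
Removing the 12 false bands leaves 136 − 12 = 124 true bands beyond the disturbance line.
With 2 bands per year, 124 / 2 = 62 years.
Counting back 62 years from 1938 CE places the disturbance line in 1938 − 62 = 1876 CE.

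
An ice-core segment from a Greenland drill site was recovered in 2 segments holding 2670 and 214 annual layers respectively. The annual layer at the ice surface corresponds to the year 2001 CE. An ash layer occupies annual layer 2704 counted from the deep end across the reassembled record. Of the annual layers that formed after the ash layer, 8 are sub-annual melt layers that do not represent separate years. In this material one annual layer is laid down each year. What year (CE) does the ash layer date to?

Total annual layers = 2670 + 214 = 2884.
Between annual layer 2704 and the ice surface there are 2884 − 2704 = 180 annual layers.
180 − 8 false = 172 true annual layers after the ash layer.
The annual layer at the ice surface is 2001 CE, so the ash layer dates to 2001 − 172 = 1829 CE.

1829 CE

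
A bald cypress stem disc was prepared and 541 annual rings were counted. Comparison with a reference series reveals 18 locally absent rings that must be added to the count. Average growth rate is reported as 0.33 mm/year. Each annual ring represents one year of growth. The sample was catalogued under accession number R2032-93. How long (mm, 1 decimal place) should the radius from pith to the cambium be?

Correcting the raw count gives 541 + 18 = 559 true annual rings.
Predicted length = 0.33 mm/year × 559 years = 184.5 mm.

184.5 mm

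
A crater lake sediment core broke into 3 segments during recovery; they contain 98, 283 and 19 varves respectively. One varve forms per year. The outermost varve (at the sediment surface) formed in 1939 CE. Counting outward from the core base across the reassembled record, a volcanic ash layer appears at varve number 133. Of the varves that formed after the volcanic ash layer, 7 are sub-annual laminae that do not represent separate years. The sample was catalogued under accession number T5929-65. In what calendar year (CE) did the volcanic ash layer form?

Total varves = 98 + 283 + 19 = 400.
400 − 133 = 267 varves lie beyond the volcanic ash layer toward the sediment surface.
Removing the 7 false varves leaves 267 − 7 = 260 true varves beyond the volcanic ash layer.
1939 − 260 = 1679 CE.

1679 CE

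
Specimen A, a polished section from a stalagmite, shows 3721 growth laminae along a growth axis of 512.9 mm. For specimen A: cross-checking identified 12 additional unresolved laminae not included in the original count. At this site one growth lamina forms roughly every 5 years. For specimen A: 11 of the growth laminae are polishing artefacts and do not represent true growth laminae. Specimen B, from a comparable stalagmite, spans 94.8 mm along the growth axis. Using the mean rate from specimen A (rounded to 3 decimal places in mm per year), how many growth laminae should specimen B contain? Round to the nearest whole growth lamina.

Specimen A: true growth lamina count = 3721 − 11 + 12 = 3722.
Specimen A: 3722 growth laminae at 5 years each span 3722 × 5 = 18610 years.
A: 512.9 mm over 18610 years gives 512.9 / 18610 ≈ 0.028 mm/year.
For B, 94.8 / 0.028 = 3385.71 years; at 5 years per growth lamina that is 3385.71 / 5 ≈ 677 growth laminae.

677 growth laminae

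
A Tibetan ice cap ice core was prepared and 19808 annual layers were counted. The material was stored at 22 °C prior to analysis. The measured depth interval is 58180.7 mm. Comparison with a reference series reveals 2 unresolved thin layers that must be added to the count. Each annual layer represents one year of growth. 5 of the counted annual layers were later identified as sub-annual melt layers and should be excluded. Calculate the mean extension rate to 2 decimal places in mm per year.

2.94 mm per year

Adjusted count: 19808 − 5 + 2 = 19805 annual layers.
58180.7 mm over 19805 years gives 58180.7 / 19805 ≈ 2.94 mm per year.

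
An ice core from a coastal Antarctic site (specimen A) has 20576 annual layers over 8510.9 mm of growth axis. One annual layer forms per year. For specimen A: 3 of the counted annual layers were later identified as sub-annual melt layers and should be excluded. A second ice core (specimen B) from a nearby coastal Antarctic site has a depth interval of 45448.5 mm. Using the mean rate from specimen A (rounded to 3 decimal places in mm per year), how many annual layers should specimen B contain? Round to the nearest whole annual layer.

109779 annual layers

Specimen A: true annual layer count = 20576 − 3 = 20573.
A: Mean rate = 8510.9 mm / 20573 years ≈ 0.414 mm/yr.
B spans 45448.5 / 0.414 = 109778.99 years ≈ 109779 annual layers.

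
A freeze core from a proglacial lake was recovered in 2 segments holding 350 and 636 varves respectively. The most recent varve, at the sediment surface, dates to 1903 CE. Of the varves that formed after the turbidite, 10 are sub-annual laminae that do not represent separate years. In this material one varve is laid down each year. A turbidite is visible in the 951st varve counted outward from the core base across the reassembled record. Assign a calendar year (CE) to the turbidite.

Total varves = 350 + 636 = 986.
986 − 951 = 35 varves lie beyond the turbidite toward the sediment surface.
35 − 10 false = 25 true varves after the turbidite.
Counting back 25 years from 1903 CE places the turbidite in 1903 − 25 = 1878 CE.

1878 CE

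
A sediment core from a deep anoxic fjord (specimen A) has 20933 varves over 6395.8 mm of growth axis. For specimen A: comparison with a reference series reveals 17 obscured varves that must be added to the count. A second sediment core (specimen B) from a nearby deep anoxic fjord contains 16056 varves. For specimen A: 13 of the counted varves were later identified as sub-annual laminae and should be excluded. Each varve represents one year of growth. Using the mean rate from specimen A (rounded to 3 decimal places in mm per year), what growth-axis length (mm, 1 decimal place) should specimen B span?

4897.1 mm

Specimen A: after corrections the count is 20933 − 13 + 17 = 20937 varves.
A: Mean rate = 6395.8 mm / 20937 years ≈ 0.305 mm/year.
For B, 0.305 mm/year × 16056 years = 4897.1 mm.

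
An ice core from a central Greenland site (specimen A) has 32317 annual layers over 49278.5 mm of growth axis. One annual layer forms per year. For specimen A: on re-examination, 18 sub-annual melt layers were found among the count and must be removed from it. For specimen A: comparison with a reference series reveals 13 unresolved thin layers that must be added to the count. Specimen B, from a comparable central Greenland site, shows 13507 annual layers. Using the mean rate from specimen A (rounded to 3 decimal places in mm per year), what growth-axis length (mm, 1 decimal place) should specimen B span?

20598.2 mm

Specimen A: true annual layer count = 32317 − 18 + 13 = 32312.
A: 49278.5 mm over 32312 years gives 49278.5 / 32312 ≈ 1.525 mm per year.
B's length ≈ 1.525 × 13507 = 20598.2 mm.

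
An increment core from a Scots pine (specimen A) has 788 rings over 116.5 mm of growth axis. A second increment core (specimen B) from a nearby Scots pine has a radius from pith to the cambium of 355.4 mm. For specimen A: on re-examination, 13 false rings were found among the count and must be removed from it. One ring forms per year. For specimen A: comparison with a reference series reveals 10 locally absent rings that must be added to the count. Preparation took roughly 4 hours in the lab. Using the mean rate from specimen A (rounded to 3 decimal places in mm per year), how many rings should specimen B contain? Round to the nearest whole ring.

2401 rings

Specimen A: true ring count = 788 − 13 + 10 = 785.
A: 116.5 mm over 785 years gives 116.5 / 785 ≈ 0.148 mm per year.
For B, 355.4 / 0.148 = 2401.35 years ≈ 2401 rings.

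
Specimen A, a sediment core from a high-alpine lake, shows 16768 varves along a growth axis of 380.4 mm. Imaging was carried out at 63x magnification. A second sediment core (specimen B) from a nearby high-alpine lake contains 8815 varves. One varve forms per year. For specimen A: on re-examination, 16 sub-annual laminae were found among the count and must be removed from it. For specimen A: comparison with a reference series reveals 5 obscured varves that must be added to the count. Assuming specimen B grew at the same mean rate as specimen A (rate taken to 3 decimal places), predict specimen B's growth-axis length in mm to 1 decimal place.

202.7 mm

Specimen A: true varve count = 16768 − 16 + 5 = 16757.
A: Mean rate = 380.4 mm / 16757 years ≈ 0.023 mm/yr.
For B, 0.023 mm/year × 8815 years = 202.7 mm.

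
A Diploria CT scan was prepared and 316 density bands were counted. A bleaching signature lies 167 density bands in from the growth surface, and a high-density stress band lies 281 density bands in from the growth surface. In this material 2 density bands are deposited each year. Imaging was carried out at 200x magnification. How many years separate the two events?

281 − 167 = 114 density bands lie between the two events.
114 density bands at 2 per year is 114 / 2 = 57 years.

57 years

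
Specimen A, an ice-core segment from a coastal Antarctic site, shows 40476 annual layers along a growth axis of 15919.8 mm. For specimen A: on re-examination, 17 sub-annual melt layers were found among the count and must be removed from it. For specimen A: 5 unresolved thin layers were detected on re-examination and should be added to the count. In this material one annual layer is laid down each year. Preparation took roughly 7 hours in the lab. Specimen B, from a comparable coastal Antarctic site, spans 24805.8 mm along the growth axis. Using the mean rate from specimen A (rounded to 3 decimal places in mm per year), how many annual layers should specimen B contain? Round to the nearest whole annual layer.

Specimen A: adjusted count: 40476 − 17 + 5 = 40464 annual layers.
A: Mean rate = 15919.8 mm / 40464 years ≈ 0.393 mm/year.
For B, 24805.8 / 0.393 = 63119.08 years ≈ 63119 annual layers.

63119 annual layers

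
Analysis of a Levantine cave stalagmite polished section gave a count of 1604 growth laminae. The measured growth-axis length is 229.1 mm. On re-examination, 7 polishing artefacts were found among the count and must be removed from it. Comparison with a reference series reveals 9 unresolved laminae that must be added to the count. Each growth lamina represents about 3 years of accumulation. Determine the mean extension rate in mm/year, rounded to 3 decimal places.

After corrections the count is 1604 − 7 + 9 = 1606 growth laminae.
1606 growth laminae at 3 years each span 1606 × 3 = 4818 years.
Mean rate = 229.1 mm / 4818 years ≈ 0.048 mm/year.

0.048 mm/year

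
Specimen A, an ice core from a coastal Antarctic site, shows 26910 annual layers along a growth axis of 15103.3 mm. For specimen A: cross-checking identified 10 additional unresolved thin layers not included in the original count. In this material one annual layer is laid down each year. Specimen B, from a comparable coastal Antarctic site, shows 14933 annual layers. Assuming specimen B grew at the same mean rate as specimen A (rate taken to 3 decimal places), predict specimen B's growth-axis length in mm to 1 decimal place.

Specimen A: adjusted count: 26910 + 10 = 26920 annual layers.
A: 15103.3 mm over 26920 years gives 15103.3 / 26920 ≈ 0.561 mm/yr.
Length of B = 0.561 × 14933 = 8377.4 mm.

8377.4 mm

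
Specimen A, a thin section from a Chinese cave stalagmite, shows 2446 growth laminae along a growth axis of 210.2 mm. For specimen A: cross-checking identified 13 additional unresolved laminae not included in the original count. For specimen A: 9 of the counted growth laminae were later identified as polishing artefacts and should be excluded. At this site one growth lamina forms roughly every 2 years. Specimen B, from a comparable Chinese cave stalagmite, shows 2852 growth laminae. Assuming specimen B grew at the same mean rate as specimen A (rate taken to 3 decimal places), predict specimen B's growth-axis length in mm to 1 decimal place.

245.3 mm

Specimen A: correcting the raw count gives 2446 − 9 + 13 = 2450 true growth laminae.
Specimen A: at 2 years per growth lamina, 2450 × 2 = 4900 years.
A: Extension rate ≈ 210.2 / 4900 = 0.043 mm/year.
Specimen B: 2852 growth laminae at 2 years each span 2852 × 2 = 5704 years. For B, 0.043 mm/year × 5704 years = 245.3 mm.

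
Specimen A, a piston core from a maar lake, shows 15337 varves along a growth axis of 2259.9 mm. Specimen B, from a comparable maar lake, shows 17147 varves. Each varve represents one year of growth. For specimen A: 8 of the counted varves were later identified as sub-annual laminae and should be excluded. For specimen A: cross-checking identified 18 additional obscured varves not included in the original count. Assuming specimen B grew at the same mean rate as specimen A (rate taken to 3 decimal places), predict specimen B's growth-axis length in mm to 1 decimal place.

Specimen A: correcting the raw count gives 15337 − 8 + 18 = 15347 true varves.
A: 2259.9 mm over 15347 years gives 2259.9 / 15347 ≈ 0.147 mm/year.
B's length ≈ 0.147 × 17147 = 2520.6 mm.

2520.6 mm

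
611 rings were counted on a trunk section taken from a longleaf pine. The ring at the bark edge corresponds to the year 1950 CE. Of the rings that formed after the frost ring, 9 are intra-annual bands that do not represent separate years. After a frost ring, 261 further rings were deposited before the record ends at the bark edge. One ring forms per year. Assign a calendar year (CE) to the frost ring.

1698 CE

261 rings post-date the frost ring.
261 − 9 false = 252 true rings after the frost ring.
The ring at the bark edge is 1950 CE, so the frost ring dates to 1950 − 252 = 1698 CE.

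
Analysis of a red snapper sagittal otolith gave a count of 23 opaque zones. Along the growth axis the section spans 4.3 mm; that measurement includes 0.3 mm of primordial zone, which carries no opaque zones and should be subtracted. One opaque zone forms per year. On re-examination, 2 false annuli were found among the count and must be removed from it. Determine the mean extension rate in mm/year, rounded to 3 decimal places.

Correcting the raw count gives 23 − 2 = 21 true opaque zones.
Removing the 0.3 mm offcut leaves 4.3 − 0.3 = 4.0 mm.
4.0 mm over 21 years gives 4.0 / 21 ≈ 0.190 mm/year.

0.190 mm/year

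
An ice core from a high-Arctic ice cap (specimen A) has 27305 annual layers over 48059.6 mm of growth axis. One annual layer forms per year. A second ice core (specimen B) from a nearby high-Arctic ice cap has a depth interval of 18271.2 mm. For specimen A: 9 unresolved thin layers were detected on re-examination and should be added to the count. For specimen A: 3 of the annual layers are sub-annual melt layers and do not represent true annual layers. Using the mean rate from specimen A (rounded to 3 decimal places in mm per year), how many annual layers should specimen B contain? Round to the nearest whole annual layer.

Specimen A: adjusted count: 27305 − 3 + 9 = 27311 annual layers.
A: 48059.6 mm over 27311 years gives 48059.6 / 27311 ≈ 1.760 mm/year.
For B, 18271.2 / 1.760 = 10381.36 years ≈ 10381 annual layers.

10381 annual layers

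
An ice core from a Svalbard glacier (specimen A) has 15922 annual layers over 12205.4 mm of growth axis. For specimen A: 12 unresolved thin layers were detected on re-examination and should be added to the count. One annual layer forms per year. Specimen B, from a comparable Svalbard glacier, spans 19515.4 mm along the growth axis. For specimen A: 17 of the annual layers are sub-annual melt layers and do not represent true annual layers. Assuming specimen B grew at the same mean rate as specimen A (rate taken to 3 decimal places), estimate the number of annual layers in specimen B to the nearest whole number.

Specimen A: after corrections the count is 15922 − 17 + 12 = 15917 annual layers.
A: Mean rate = 12205.4 mm / 15917 years ≈ 0.767 mm/year.
Specimen B: 19515.4 mm / 0.767 mm per year = 25443.81 years ≈ 25444 annual layers.

25444 annual layers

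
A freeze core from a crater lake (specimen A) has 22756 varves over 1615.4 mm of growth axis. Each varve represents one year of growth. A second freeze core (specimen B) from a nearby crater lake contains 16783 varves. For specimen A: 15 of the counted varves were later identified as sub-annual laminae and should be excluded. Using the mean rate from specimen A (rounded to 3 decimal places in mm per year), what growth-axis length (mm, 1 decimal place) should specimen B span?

Specimen A: true varve count = 22756 − 15 = 22741.
A: Mean rate = 1615.4 mm / 22741 years ≈ 0.071 mm per year.
For B, 0.071 mm/year × 16783 years = 1191.6 mm.

1191.6 mm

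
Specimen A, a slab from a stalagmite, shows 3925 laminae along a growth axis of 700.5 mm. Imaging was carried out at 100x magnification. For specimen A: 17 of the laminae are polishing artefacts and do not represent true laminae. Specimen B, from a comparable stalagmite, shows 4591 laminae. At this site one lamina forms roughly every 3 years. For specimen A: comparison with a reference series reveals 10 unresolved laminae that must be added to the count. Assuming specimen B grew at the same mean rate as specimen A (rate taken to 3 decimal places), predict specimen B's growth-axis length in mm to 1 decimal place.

826.4 mm

Specimen A: adjusted count: 3925 − 17 + 10 = 3918 laminae.
Specimen A: multiplying by 3 years per lamina: 3918 × 3 = 11754 years.
A: 700.5 mm over 11754 years gives 700.5 / 11754 ≈ 0.060 mm per year.
Specimen B: at 3 years per lamina, 4591 × 3 = 13773 years. Length of B = 0.060 × 13773 = 826.4 mm.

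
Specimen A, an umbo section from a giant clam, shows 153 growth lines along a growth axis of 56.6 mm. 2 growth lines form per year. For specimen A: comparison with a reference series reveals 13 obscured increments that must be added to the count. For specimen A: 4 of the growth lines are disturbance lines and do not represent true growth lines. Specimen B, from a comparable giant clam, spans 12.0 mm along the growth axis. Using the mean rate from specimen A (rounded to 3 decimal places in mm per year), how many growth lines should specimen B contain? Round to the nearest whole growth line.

Specimen A: true growth line count = 153 − 4 + 13 = 162.
Specimen A: dividing by 2 growth lines per year: 162 / 2 = 81 years.
A: Mean rate = 56.6 mm / 81 years ≈ 0.699 mm per year.
B spans 12.0 / 0.699 = 17.17 years; at 2 growth lines per year that is 17.17 × 2 ≈ 34 growth lines.

34 growth lines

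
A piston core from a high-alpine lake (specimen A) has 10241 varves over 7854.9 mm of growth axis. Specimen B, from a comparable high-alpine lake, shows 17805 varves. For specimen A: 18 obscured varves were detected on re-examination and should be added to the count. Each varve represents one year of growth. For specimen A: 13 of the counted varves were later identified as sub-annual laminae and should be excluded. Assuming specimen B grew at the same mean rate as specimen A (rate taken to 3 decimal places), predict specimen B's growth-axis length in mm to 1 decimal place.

13656.4 mm

Specimen A: correcting the raw count gives 10241 − 13 + 18 = 10246 true varves.
A: Mean rate = 7854.9 mm / 10246 years ≈ 0.767 mm per year.
For B, 0.767 mm/year × 17805 years = 13656.4 mm.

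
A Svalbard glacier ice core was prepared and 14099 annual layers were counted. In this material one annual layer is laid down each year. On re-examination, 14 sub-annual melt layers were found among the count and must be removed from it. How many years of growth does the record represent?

14085 yr

True annual layer count = 14099 − 14 = 14085.
At one annual layer per year, that is 14085 years.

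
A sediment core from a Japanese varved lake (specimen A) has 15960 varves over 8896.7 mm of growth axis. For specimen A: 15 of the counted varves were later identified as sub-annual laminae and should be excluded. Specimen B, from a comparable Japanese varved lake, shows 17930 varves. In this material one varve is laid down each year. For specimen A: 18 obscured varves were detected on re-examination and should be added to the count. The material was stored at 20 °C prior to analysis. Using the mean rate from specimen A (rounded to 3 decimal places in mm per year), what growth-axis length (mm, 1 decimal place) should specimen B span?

Specimen A: adjusted count: 15960 − 15 + 18 = 15963 varves.
A: Extension rate ≈ 8896.7 / 15963 = 0.557 mm/year.
For B, 0.557 mm/year × 17930 years = 9987.0 mm.

9987.0 mm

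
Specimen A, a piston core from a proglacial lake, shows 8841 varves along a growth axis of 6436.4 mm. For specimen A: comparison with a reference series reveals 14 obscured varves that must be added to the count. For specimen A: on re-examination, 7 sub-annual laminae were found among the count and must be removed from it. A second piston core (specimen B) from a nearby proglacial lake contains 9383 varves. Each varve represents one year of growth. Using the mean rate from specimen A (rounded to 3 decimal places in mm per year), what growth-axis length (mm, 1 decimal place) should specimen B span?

Specimen A: adjusted count: 8841 − 7 + 14 = 8848 varves.
A: Extension rate ≈ 6436.4 / 8848 = 0.727 mm/yr.
B's length ≈ 0.727 × 9383 = 6821.4 mm.

6821.4 mm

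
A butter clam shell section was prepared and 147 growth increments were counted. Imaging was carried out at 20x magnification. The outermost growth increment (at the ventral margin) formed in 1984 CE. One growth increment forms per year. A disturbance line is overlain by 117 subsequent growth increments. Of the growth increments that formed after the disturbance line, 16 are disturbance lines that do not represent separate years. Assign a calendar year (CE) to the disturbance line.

117 growth increments post-date the disturbance line.
Removing the 16 false growth increments leaves 117 − 16 = 101 true growth increments beyond the disturbance line.
The growth increment at the ventral margin is 1984 CE, so the disturbance line dates to 1984 − 101 = 1883 CE.

1883 CE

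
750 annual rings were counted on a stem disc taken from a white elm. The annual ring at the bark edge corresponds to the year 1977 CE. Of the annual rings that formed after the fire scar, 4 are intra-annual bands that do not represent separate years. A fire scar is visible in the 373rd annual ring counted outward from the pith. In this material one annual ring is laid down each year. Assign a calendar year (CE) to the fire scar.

Between annual ring 373 and the bark edge there are 750 − 373 = 377 annual rings.
377 − 4 false = 373 true annual rings after the fire scar.
The annual ring at the bark edge is 1977 CE, so the fire scar dates to 1977 − 373 = 1604 CE.

1604 CE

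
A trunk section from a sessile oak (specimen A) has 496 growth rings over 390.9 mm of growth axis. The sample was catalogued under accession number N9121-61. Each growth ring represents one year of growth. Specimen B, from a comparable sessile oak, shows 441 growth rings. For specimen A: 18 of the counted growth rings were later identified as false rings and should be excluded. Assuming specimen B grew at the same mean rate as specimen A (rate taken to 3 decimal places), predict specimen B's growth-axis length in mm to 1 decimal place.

360.7 mm

Specimen A: after corrections the count is 496 − 18 = 478 growth rings.
A: Mean rate = 390.9 mm / 478 years ≈ 0.818 mm per year.
B's length ≈ 0.818 × 441 = 360.7 mm.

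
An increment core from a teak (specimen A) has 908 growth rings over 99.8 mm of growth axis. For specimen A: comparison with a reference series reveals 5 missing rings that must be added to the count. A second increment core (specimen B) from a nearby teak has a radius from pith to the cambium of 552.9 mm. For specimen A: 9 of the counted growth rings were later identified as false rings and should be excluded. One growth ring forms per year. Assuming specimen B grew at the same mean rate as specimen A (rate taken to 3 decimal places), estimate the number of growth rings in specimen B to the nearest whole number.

5026 growth rings

Specimen A: after corrections the count is 908 − 9 + 5 = 904 growth rings.
A: 99.8 mm over 904 years gives 99.8 / 904 ≈ 0.110 mm/year.
For B, 552.9 / 0.110 = 5026.36 years ≈ 5026 growth rings.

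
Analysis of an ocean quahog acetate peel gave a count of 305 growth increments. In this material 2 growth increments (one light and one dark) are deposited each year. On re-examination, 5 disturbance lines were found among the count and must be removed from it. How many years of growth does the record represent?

150 yr

Adjusted count: 305 − 5 = 300 growth increments.
With 2 growth increments per year, 300 / 2 = 150 years.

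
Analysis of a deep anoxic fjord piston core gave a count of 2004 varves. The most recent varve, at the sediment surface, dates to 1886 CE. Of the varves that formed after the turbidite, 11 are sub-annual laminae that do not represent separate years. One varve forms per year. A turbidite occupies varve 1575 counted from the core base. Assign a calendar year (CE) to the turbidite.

The turbidite sits at varve 1575 from the core base, so 2004 − 1575 = 429 varves formed after it.
Removing the 11 false varves leaves 429 − 11 = 418 true varves beyond the turbidite.
1886 − 418 = 1468 CE.

1468 CE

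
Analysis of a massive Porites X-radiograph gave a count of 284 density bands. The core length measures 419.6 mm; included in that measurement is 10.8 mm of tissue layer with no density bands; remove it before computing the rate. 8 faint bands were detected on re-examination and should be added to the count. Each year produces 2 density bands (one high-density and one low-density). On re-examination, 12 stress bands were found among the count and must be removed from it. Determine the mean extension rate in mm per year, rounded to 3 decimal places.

After corrections the count is 284 − 12 + 8 = 280 density bands.
280 density bands at 2 per year is 280 / 2 = 140 years.
The growth record spans 419.6 − 10.8 = 408.8 mm.
Mean rate = 408.8 mm / 140 years ≈ 2.920 mm per year.

2.920 mm per year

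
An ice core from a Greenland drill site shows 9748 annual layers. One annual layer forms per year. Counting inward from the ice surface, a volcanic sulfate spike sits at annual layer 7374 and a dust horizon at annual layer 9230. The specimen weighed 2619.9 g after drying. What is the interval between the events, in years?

1856 yr

Separation: 9230 − 7374 = 1856 annual layers.
That is 1856 years at one annual layer per year.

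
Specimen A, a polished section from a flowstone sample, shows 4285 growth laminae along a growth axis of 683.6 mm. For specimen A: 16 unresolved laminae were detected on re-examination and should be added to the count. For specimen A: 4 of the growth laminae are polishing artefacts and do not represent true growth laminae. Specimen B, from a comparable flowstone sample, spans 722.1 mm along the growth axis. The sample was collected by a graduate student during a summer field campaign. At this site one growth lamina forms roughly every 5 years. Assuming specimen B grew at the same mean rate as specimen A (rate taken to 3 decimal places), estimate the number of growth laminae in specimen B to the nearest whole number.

Specimen A: after corrections the count is 4285 − 4 + 16 = 4297 growth laminae.
Specimen A: multiplying by 5 years per growth lamina: 4297 × 5 = 21485 years.
A: 683.6 mm over 21485 years gives 683.6 / 21485 ≈ 0.032 mm per year.
For B, 722.1 / 0.032 = 22565.62 years; at 5 years per growth lamina that is 22565.62 / 5 ≈ 4513 growth laminae.

4513 growth laminae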